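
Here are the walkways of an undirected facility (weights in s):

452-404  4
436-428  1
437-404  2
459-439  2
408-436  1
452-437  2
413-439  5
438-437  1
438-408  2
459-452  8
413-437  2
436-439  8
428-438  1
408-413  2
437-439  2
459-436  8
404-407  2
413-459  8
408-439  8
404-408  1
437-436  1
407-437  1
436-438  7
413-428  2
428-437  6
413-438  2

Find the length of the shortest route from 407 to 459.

5 s

Compare a few routes:
407–404–437–439–459: 2+2+2+2 = 8
407–437–439–459: 1+2+2 = 5
407–404–408–436–437–439–459: 2+1+1+1+2+2 = 9
Cheapest is 407–437–439–459 at 5 s.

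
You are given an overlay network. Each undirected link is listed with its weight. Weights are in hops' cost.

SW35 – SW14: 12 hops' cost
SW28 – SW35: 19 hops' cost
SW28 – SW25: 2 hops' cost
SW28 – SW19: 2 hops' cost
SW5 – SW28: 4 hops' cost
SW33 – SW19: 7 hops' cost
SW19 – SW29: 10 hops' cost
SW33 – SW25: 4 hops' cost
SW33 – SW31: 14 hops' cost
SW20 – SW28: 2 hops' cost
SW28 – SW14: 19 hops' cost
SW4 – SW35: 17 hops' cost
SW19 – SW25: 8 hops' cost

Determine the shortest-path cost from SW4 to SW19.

Compare a few routes:
SW4–SW35–SW28–SW25–SW33–SW19: 17+19+2+4+7 = 49
SW4–SW35–SW28–SW25–SW19: 17+19+2+8 = 46
SW4–SW35–SW28–SW19: 17+19+2 = 38
The minimum is 38 hops' cost via SW4–SW35–SW28–SW19.

38 hops' cost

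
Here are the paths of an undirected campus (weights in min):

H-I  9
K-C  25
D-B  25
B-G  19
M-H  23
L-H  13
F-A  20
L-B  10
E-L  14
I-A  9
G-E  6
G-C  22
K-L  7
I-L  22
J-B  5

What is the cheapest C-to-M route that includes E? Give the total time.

78 min

Best C to E: C → G → E costing 28
Best E to M: E → L → H → M costing 50
Total via E: 28 + 50 = 78 min.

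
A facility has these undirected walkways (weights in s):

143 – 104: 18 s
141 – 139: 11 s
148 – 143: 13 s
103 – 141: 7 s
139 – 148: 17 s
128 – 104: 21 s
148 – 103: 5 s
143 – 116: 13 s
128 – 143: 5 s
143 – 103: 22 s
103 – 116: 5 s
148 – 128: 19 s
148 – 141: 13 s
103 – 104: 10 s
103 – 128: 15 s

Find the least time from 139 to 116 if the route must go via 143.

43 s

Shortest 139→143: 139 → 148 → 143 = 30
Shortest 143→116: 143 → 116 = 13
Total via 143: 30 + 13 = 43 s.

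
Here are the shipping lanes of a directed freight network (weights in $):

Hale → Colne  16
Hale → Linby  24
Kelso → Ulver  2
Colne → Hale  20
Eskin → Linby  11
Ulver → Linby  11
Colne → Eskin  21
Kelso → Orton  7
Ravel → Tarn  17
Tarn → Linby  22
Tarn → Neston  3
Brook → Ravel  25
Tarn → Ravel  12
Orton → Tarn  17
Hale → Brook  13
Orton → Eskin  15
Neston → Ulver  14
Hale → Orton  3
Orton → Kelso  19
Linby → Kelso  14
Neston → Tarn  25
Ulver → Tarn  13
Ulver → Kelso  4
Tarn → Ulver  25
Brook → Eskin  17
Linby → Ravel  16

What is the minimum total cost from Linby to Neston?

Compare a few routes:
Linby → Kelso → Ulver → Tarn → Neston: 14+2+13+3 = 32
Linby → Kelso → Orton → Tarn → Neston: 14+7+17+3 = 41
Linby → Ravel → Tarn → Neston: 16+17+3 = 36
Cheapest is Linby → Kelso → Ulver → Tarn → Neston at $32.

$32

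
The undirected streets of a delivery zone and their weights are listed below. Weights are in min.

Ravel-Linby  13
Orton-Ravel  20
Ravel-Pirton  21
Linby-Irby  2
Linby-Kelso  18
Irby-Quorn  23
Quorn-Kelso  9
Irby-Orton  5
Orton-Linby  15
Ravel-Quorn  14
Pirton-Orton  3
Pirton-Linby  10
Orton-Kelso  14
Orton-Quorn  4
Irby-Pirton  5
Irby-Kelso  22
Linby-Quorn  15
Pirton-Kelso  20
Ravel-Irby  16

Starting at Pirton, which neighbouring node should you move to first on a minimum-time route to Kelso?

Candidate routes:
Pirton → Orton → Quorn → Kelso: 3+4+9 = 16
Pirton → Orton → Kelso: 3+14 = 17
The minimum is 16 min via Pirton → Orton → Quorn → Kelso.
So from Pirton the first move is to Orton.

Orton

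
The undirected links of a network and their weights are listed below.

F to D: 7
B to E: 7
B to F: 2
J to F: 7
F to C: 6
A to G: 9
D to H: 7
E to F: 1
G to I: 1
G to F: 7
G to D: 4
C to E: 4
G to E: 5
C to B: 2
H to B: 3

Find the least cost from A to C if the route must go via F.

19

Shortest A→F: A → G → E → F = 15
Best F to C: F → B → C costing 4
Total via F: 15 + 4 = 19.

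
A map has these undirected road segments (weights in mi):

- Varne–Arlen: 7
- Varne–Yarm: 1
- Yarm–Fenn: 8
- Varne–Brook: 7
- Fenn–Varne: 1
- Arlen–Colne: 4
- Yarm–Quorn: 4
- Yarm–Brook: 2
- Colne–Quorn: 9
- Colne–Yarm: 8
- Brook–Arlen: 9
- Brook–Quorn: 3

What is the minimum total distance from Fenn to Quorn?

Shortest distances from Fenn:
Fenn: 0
Varne: 1  (via Fenn)
Yarm: 2  (via Varne)
Brook: 4  (via Yarm)
Quorn: 6  (via Yarm)
Shortest route: Fenn → Varne → Yarm → Quorn = 6 mi.

6 mi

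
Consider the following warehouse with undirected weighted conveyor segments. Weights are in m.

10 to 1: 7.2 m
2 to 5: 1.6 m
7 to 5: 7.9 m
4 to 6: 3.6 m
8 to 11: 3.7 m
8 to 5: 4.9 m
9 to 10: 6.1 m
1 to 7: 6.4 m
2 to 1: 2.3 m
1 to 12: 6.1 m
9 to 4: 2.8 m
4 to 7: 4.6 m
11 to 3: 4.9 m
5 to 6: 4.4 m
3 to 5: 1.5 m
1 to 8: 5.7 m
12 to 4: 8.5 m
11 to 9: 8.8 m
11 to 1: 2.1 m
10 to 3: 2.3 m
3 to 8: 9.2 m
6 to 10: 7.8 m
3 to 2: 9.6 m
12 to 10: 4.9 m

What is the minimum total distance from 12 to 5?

8.7 m

Enumerating some paths:
12 → 1 → 2 → 5: 6.1+2.3+1.6 = 10
12 → 10 → 3 → 5: 4.9+2.3+1.5 = 8.7
12 → 1 → 11 → 3 → 5: 6.1+2.1+4.9+1.5 = 14.6
The minimum is 8.7 m via 12 → 10 → 3 → 5.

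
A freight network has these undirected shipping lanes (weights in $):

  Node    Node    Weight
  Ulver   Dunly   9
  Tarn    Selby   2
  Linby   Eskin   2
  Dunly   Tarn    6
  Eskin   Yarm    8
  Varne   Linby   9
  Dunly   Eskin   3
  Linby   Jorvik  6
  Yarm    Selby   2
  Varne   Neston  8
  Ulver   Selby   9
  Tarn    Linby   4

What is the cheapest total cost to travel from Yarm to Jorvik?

$14

Enumerating some paths:
Yarm–Selby–Tarn–Linby–Jorvik: 2+2+4+6 = 14
Yarm–Eskin–Linby–Jorvik: 8+2+6 = 16
The minimum is $14 via Yarm–Selby–Tarn–Linby–Jorvik.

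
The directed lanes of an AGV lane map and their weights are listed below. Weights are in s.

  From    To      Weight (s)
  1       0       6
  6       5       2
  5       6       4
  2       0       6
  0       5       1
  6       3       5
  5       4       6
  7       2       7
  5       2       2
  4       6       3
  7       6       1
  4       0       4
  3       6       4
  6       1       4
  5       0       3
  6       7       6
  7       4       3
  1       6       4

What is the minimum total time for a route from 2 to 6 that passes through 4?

16 s

Shortest 2→4: 2–0–5–4 = 13
Best 4 to 6: 4–6 costing 3
Total via 4: 13 + 3 = 16 s.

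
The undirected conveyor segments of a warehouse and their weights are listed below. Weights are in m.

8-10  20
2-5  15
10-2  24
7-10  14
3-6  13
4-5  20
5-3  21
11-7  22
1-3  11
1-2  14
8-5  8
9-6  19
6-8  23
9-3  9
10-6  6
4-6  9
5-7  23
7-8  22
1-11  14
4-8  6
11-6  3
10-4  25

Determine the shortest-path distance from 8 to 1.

32 m

Compare a few routes:
8–5–2–1: 8+15+14 = 37
8–4–6–11–1: 6+9+3+14 = 32
8–6–11–1: 23+3+14 = 40
8–4–6–3–1: 6+9+13+11 = 39
The minimum is 32 m via 8–4–6–11–1.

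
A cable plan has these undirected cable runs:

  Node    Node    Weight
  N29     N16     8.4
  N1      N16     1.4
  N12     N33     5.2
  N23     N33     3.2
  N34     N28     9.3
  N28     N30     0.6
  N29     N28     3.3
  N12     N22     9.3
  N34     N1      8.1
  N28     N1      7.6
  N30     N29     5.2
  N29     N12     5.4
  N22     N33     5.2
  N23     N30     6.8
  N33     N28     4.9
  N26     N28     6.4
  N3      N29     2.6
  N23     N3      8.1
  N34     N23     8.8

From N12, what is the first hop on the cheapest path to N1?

N29

Candidate routes:
N12–N33–N28–N1: 5.2+4.9+7.6 = 17.7
N12–N29–N16–N1: 5.4+8.4+1.4 = 15.2
N12–N29–N28–N1: 5.4+3.3+7.6 = 16.3
Cheapest is N12–N29–N16–N1 at 15.2.
So from N12 the first move is to N29.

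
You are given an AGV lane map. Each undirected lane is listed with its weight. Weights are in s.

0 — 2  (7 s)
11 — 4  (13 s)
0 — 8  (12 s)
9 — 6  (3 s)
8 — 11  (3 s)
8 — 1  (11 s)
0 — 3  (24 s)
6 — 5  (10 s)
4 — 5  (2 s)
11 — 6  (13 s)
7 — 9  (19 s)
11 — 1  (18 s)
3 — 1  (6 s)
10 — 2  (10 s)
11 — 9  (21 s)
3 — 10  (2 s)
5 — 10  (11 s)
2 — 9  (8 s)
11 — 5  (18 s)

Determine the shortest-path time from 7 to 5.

32 s

Enumerating some paths:
7 → 9 → 2 → 10 → 5: 19+8+10+11 = 48
7 → 9 → 6 → 5: 19+3+10 = 32
The minimum is 32 s via 7 → 9 → 6 → 5.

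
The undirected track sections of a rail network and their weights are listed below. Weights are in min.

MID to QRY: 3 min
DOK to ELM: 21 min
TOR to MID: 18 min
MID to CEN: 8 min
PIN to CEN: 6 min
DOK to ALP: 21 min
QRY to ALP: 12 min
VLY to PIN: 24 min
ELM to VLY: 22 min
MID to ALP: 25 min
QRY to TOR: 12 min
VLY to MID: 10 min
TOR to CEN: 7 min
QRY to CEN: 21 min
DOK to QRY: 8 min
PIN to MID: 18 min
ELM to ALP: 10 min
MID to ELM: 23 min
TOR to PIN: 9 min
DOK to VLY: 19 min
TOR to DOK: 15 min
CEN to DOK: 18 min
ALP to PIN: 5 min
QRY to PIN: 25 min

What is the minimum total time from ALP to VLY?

Compare a few routes:
ALP–PIN–VLY: 5+24 = 29
ALP–QRY–MID–VLY: 12+3+10 = 25
Cheapest is ALP–QRY–MID–VLY at 25 min.

25 min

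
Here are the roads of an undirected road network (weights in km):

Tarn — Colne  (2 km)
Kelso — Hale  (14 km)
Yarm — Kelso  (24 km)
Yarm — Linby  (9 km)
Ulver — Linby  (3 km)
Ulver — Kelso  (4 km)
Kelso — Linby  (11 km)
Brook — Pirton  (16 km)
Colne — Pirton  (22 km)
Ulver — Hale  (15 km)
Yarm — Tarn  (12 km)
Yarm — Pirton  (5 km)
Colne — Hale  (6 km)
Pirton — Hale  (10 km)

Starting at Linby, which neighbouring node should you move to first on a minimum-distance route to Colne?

Enumerating some paths:
Linby - Ulver - Kelso - Hale - Colne: 3+4+14+6 = 27
Linby - Yarm - Tarn - Colne: 9+12+2 = 23
Linby - Ulver - Hale - Colne: 3+15+6 = 24
The minimum is 23 km via Linby - Yarm - Tarn - Colne.
So from Linby the first move is to Yarm.

Yarm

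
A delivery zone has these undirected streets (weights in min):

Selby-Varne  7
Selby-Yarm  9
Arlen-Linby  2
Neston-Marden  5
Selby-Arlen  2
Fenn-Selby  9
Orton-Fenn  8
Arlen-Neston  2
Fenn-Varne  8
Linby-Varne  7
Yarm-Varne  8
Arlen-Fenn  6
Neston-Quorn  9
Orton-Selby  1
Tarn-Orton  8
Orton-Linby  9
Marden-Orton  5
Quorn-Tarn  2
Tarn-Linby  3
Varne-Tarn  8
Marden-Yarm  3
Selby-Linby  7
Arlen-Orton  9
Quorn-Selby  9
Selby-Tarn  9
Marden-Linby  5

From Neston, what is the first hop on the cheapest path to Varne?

Arlen

Compare a few routes:
Neston → Arlen → Selby → Varne: 2+2+7 = 11
Neston → Arlen → Linby → Tarn → Varne: 2+2+3+8 = 15
Neston → Arlen → Fenn → Varne: 2+6+8 = 16
Neston → Marden → Yarm → Varne: 5+3+8 = 16
The minimum is 11 min via Neston → Arlen → Selby → Varne.
So from Neston the first move is to Arlen.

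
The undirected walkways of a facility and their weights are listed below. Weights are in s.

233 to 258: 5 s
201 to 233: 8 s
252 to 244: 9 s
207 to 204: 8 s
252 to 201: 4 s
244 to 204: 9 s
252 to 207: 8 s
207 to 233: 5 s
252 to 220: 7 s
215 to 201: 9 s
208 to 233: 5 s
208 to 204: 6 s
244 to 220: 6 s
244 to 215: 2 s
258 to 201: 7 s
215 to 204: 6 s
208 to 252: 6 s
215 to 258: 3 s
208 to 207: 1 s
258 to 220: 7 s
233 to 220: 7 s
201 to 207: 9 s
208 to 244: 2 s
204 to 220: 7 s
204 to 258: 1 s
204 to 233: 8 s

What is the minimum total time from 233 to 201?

8 s

Compare a few routes:
233 - 201: 8 = 8
233 - 258 - 201: 5+7 = 12
233 - 208 - 207 - 201: 5+1+9 = 15
233 - 207 - 201: 5+9 = 14
The minimum is 8 s via 233 - 201.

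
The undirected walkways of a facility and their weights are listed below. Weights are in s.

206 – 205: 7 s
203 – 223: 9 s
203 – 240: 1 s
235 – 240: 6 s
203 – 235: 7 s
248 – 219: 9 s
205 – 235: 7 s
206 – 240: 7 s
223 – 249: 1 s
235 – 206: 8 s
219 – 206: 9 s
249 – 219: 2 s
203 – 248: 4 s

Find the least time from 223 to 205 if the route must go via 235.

23 s

Shortest 223→235: 223–203–235 = 16
Shortest 235→205: 235–205 = 7
Total via 235: 16 + 7 = 23 s.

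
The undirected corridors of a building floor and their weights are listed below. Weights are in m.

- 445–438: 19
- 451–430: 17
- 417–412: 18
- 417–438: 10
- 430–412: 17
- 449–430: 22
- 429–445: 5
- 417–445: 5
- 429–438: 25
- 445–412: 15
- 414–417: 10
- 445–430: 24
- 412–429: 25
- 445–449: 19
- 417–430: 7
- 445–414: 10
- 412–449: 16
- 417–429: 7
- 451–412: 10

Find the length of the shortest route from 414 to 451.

Enumerating some paths:
414 - 417 - 412 - 451: 10+18+10 = 38
414 - 445 - 412 - 451: 10+15+10 = 35
414 - 445 - 417 - 430 - 451: 10+5+7+17 = 39
414 - 417 - 430 - 451: 10+7+17 = 34
Cheapest is 414 - 417 - 430 - 451 at 34 m.

34 m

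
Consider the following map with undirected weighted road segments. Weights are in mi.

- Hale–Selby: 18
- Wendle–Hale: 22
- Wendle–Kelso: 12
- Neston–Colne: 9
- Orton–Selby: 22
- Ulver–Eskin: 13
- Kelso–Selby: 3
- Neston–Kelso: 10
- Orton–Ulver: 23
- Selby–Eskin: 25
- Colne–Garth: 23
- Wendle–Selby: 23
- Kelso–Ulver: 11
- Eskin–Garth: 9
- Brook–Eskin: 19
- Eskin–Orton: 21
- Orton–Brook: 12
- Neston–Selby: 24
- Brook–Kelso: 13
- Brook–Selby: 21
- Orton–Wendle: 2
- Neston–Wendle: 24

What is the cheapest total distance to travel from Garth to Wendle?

32 mi

Compare a few routes:
Garth → Eskin → Orton → Wendle: 9+21+2 = 32
Garth → Eskin → Ulver → Kelso → Wendle: 9+13+11+12 = 45
Garth → Eskin → Brook → Orton → Wendle: 9+19+12+2 = 42
The minimum is 32 mi via Garth → Eskin → Orton → Wendle.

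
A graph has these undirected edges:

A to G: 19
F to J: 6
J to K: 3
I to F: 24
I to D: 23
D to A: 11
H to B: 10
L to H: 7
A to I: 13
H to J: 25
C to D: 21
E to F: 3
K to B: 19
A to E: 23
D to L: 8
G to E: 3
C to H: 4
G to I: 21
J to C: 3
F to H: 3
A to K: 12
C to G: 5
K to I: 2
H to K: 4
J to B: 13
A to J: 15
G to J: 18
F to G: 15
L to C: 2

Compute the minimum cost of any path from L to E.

10

Candidate routes:
L → C → H → F → E: 2+4+3+3 = 12
L → H → F → E: 7+3+3 = 13
L → C → G → E: 2+5+3 = 10
The minimum is 10 via L → C → G → E.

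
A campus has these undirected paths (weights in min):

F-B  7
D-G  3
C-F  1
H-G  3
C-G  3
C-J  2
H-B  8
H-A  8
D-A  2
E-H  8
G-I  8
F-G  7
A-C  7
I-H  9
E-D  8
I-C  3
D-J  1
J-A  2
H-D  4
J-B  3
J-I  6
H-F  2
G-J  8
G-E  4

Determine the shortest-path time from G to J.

Running Dijkstra from G:
G: 0
C: 3  (via G)
D: 3  (via G)
H: 3  (via G)
E: 4  (via G)
F: 4  (via C)
J: 4  (via D)
Shortest route: G–D–J = 4 min.

4 min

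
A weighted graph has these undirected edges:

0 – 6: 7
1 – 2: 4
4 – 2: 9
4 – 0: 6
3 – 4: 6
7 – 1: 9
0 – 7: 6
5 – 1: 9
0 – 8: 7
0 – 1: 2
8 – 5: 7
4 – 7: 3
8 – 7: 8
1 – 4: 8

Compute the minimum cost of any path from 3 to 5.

Shortest distances from 3:
3: 0
4: 6  (via 3)
7: 9  (via 4)
0: 12  (via 4)
1: 14  (via 4)
2: 15  (via 4)
8: 17  (via 7)
6: 19  (via 0)
5: 23  (via 1)
Shortest route: 3 → 4 → 1 → 5 = 23.

23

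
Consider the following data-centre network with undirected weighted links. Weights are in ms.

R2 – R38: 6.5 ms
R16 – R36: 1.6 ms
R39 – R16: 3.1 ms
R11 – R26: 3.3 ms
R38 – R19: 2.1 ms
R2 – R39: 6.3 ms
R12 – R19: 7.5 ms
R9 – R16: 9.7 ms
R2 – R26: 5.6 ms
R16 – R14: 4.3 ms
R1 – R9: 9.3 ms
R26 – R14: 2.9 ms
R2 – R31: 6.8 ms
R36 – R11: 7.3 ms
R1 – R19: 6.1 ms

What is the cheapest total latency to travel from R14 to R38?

15 ms

Shortest distances from R14:
R14: 0
R26: 2.9  (via R14)
R16: 4.3  (via R14)
R36: 5.9  (via R16)
R11: 6.2  (via R26)
R39: 7.4  (via R16)
R2: 8.5  (via R26)
R9: 14  (via R16)
R38: 15  (via R2)
Shortest route: R14–R26–R2–R38 = 15 ms.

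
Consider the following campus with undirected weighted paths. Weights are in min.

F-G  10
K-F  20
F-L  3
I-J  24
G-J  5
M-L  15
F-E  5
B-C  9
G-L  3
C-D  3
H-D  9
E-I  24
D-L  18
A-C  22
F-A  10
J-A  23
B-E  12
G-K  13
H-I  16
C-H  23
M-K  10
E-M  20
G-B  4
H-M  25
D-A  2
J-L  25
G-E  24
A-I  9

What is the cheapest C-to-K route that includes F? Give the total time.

Best C to F: C–D–A–F costing 15
Shortest F→K: F–L–G–K = 19
Total via F: 15 + 19 = 34 min.

34 min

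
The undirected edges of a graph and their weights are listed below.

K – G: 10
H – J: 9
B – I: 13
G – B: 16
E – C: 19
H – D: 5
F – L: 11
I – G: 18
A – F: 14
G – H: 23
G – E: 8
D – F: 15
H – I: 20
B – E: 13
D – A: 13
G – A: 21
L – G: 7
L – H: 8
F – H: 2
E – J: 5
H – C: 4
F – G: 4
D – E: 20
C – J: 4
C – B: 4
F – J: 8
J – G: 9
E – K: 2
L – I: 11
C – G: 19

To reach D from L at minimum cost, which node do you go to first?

Candidate routes:
L–G–F–H–D: 7+4+2+5 = 18
L–F–H–D: 11+2+5 = 18
L–H–D: 8+5 = 13
L–H–F–D: 8+2+15 = 25
The minimum is 13 via L–H–D.
So from L the first move is to H.

H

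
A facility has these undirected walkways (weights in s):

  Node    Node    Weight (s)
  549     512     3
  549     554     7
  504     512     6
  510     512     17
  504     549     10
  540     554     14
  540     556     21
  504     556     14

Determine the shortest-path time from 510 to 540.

41 s

Shortest distances from 510:
510: 0
512: 17  (via 510)
549: 20  (via 512)
504: 23  (via 512)
554: 27  (via 549)
556: 37  (via 504)
540: 41  (via 554)
Shortest route: 510 → 512 → 549 → 554 → 540 = 41 s.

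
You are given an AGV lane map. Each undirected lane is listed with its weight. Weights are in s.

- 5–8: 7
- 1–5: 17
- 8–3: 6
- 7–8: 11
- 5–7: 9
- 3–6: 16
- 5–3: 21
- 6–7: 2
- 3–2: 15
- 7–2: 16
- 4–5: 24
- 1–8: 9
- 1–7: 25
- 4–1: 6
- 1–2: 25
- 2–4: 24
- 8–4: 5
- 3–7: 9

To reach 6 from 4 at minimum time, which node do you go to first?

Candidate routes:
4 - 8 - 5 - 7 - 6: 5+7+9+2 = 23
4 - 8 - 7 - 6: 5+11+2 = 18
4 - 8 - 3 - 7 - 6: 5+6+9+2 = 22
4 - 8 - 3 - 6: 5+6+16 = 27
Cheapest is 4 - 8 - 7 - 6 at 18 s.
So from 4 the first move is to 8.

8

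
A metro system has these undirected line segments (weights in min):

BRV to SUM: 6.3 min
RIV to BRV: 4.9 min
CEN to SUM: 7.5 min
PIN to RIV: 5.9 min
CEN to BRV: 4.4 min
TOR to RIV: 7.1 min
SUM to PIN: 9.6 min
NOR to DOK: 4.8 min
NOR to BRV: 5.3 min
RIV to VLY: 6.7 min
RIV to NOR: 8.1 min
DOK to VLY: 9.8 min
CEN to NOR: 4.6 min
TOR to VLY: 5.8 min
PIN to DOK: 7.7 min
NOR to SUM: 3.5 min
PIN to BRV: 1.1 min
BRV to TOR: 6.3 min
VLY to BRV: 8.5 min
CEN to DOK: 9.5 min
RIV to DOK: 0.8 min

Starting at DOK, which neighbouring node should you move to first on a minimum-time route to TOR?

RIV

Enumerating some paths:
DOK–RIV–BRV–TOR: 0.8+4.9+6.3 = 12
DOK–RIV–VLY–TOR: 0.8+6.7+5.8 = 13.3
DOK–RIV–TOR: 0.8+7.1 = 7.9
Cheapest is DOK–RIV–TOR at 7.9 min.
So from DOK the first move is to RIV.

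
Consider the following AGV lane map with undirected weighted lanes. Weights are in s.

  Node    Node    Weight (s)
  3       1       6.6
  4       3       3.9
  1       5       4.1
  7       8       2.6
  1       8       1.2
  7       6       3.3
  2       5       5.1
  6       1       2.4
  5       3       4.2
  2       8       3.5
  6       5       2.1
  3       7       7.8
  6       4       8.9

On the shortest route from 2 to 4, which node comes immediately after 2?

Compare a few routes:
2–8–1–3–4: 3.5+1.2+6.6+3.9 = 15.2
2–5–3–4: 5.1+4.2+3.9 = 13.2
2–8–1–6–4: 3.5+1.2+2.4+8.9 = 16
The minimum is 13.2 s via 2–5–3–4.
So from 2 the first move is to 5.

5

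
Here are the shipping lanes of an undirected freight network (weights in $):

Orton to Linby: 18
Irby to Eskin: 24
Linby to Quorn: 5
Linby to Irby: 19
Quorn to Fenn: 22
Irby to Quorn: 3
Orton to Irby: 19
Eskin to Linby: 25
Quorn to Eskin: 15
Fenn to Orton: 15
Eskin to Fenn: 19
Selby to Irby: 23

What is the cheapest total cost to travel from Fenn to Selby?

$48

Compare a few routes:
Fenn–Orton–Linby–Quorn–Irby–Selby: 15+18+5+3+23 = 64
Fenn–Orton–Irby–Selby: 15+19+23 = 57
Fenn–Quorn–Irby–Selby: 22+3+23 = 48
Fenn–Eskin–Quorn–Irby–Selby: 19+15+3+23 = 60
Cheapest is Fenn–Quorn–Irby–Selby at $48.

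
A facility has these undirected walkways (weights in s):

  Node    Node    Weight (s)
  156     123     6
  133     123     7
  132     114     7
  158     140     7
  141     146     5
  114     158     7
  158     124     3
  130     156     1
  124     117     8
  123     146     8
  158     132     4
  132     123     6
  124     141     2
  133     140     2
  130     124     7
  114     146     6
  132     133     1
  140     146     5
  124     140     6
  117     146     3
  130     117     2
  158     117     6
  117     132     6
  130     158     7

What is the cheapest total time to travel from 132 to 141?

9 s

Running Dijkstra from 132:
132: 0
133: 1  (via 132)
140: 3  (via 133)
158: 4  (via 132)
117: 6  (via 132)
123: 6  (via 132)
124: 7  (via 158)
114: 7  (via 132)
130: 8  (via 117)
146: 8  (via 140)
141: 9  (via 124)
Shortest route: 132 → 158 → 124 → 141 = 9 s.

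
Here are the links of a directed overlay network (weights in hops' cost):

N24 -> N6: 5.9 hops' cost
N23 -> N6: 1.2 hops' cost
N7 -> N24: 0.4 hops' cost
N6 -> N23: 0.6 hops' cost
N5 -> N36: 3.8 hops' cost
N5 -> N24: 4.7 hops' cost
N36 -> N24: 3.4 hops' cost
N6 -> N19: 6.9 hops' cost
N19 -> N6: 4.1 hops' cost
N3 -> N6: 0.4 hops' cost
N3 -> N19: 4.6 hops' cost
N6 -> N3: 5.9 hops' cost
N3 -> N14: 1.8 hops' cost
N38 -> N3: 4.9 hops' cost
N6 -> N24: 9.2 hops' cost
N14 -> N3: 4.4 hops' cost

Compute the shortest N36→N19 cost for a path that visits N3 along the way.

19.8 hops' cost

Best N36 to N3: N36 → N24 → N6 → N3 costing 15.2
Best N3 to N19: N3 → N19 costing 4.6
Total via N3: 15.2 + 4.6 = 19.8 hops' cost.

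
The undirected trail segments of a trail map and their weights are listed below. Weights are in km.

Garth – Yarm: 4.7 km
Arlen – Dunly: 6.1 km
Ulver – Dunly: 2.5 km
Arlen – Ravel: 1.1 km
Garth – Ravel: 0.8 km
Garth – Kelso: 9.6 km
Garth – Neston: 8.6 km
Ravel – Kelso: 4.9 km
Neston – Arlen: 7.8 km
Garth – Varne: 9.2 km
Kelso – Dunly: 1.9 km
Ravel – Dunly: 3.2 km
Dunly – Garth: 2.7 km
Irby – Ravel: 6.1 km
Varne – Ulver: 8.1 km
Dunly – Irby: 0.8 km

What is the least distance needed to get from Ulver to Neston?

Candidate routes:
Ulver–Dunly–Garth–Neston: 2.5+2.7+8.6 = 13.8
Ulver–Dunly–Ravel–Arlen–Neston: 2.5+3.2+1.1+7.8 = 14.6
The minimum is 13.8 km via Ulver–Dunly–Garth–Neston.

13.8 km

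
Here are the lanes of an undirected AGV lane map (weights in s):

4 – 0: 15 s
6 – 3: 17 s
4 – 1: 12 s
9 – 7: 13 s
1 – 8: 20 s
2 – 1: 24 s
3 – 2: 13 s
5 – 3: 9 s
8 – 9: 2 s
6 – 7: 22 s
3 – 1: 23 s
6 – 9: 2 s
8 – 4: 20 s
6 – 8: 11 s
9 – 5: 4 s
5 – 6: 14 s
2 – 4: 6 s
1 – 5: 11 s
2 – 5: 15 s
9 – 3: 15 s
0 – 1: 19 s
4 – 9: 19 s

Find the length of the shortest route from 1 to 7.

28 s

Candidate routes:
1 → 5 → 9 → 6 → 7: 11+4+2+22 = 39
1 → 8 → 9 → 7: 20+2+13 = 35
1 → 5 → 9 → 7: 11+4+13 = 28
The minimum is 28 s via 1 → 5 → 9 → 7.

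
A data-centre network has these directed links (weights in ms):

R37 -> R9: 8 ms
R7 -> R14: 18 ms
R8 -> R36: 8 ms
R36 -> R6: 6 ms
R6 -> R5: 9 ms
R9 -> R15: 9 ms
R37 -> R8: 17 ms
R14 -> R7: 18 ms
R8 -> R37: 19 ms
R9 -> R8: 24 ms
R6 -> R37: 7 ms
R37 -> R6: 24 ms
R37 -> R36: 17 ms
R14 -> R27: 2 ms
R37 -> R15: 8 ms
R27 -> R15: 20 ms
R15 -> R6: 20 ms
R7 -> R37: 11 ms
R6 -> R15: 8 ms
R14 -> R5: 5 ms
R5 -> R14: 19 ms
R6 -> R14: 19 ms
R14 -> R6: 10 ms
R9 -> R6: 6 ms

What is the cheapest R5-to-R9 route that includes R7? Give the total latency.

Best R5 to R7: R5–R14–R7 costing 37
Shortest R7→R9: R7–R37–R9 = 19
Total via R7: 37 + 19 = 56 ms.

56 ms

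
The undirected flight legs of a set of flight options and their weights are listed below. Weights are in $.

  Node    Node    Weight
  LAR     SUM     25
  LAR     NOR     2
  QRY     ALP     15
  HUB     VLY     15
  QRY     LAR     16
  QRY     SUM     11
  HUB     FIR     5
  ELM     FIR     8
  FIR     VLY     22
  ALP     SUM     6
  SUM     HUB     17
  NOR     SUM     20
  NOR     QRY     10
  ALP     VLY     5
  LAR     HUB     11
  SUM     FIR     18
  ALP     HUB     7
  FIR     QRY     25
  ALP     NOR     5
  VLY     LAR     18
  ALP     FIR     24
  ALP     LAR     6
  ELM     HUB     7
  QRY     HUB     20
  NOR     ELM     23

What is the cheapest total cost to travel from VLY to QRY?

Enumerating some paths:
VLY–ALP–QRY: 5+15 = 20
VLY–ALP–LAR–NOR–QRY: 5+6+2+10 = 23
VLY–ALP–SUM–QRY: 5+6+11 = 22
Cheapest is VLY–ALP–QRY at $20.

$20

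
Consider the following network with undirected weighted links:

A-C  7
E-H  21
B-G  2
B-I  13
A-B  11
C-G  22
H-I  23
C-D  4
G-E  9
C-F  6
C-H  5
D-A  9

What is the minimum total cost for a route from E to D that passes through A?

31

Best E to A: E–G–B–A costing 22
Shortest A→D: A–D = 9
Total via A: 22 + 9 = 31.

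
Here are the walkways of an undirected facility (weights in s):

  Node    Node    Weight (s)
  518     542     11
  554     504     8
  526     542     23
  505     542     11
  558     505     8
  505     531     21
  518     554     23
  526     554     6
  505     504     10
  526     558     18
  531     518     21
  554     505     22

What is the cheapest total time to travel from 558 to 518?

Candidate routes:
558–505–504–554–518: 8+10+8+23 = 49
558–526–554–518: 18+6+23 = 47
558–505–542–518: 8+11+11 = 30
Cheapest is 558–505–542–518 at 30 s.

30 s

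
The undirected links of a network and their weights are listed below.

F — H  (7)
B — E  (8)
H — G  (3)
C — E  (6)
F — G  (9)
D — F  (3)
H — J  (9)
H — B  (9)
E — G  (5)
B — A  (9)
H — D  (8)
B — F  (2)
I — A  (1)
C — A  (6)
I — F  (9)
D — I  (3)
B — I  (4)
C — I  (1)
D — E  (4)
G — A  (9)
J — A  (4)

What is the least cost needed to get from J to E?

Settle nodes by increasing distance from J:
J: 0
A: 4  (via J)
I: 5  (via A)
C: 6  (via I)
D: 8  (via I)
B: 9  (via I)
H: 9  (via J)
F: 11  (via D)
E: 12  (via C)
Shortest route: J → A → I → C → E = 12.

12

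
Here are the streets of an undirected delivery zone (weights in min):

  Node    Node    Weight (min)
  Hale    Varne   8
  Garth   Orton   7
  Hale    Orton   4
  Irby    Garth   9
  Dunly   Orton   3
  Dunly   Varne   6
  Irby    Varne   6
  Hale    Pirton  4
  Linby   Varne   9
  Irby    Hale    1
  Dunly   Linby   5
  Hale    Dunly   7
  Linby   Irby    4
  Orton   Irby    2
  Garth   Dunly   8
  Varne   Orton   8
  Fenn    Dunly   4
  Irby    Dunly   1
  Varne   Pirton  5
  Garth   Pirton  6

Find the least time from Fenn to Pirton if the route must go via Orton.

Shortest Fenn→Orton: Fenn–Dunly–Orton = 7
Best Orton to Pirton: Orton–Irby–Hale–Pirton costing 7
Total via Orton: 7 + 7 = 14 min.

14 min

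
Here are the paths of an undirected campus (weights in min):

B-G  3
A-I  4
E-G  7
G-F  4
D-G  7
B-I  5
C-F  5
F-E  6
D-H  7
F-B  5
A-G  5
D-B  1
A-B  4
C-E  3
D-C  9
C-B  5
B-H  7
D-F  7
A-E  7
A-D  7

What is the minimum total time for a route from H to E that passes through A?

18 min

Shortest H→A: H–B–A = 11
Best A to E: A–E costing 7
Total via A: 11 + 7 = 18 min.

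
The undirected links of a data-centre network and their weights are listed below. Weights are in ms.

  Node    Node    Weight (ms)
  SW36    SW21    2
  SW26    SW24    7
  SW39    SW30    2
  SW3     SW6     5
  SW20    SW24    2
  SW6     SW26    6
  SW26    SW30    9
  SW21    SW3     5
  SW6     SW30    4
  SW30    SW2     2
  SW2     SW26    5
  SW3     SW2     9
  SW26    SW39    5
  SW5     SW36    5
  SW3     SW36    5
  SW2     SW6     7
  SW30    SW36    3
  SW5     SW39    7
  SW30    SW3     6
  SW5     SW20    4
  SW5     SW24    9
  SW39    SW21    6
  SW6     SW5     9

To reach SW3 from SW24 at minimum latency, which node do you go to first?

SW20

Compare a few routes:
SW24–SW5–SW36–SW3: 9+5+5 = 19
SW24–SW20–SW5–SW36–SW3: 2+4+5+5 = 16
SW24–SW20–SW5–SW36–SW21–SW3: 2+4+5+2+5 = 18
SW24–SW26–SW6–SW3: 7+6+5 = 18
Cheapest is SW24–SW20–SW5–SW36–SW3 at 16 ms.
So from SW24 the first move is to SW20.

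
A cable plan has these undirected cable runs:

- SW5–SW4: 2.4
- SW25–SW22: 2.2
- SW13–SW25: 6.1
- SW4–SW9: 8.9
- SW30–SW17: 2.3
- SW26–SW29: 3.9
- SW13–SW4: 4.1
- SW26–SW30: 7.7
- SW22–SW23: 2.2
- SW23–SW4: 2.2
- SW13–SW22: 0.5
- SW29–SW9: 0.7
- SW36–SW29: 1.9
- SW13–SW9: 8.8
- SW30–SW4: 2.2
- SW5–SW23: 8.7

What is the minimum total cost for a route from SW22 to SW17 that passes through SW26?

Shortest SW22→SW26: SW22–SW13–SW9–SW29–SW26 = 13.9
Best SW26 to SW17: SW26–SW30–SW17 costing 10
Total via SW26: 13.9 + 10 = 23.9.

23.9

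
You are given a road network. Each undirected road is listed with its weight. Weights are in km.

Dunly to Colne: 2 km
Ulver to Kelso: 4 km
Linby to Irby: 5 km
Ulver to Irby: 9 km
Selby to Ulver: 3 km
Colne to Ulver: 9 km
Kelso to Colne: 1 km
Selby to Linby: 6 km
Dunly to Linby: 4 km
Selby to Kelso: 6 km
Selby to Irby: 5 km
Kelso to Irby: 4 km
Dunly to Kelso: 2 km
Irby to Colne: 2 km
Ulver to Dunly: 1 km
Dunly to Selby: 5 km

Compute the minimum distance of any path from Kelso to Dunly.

Settle nodes by increasing distance from Kelso:
Kelso: 0
Colne: 1  (via Kelso)
Dunly: 2  (via Kelso)
Shortest route: Kelso → Dunly = 2 km.

2 km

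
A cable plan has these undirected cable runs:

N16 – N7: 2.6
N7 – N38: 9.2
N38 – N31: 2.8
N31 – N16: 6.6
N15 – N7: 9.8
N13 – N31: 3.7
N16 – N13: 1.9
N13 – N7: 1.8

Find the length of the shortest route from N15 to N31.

15.3

Candidate routes:
N15 - N7 - N16 - N31: 9.8+2.6+6.6 = 19
N15 - N7 - N16 - N13 - N31: 9.8+2.6+1.9+3.7 = 18
N15 - N7 - N13 - N31: 9.8+1.8+3.7 = 15.3
Cheapest is N15 - N7 - N13 - N31 at 15.3.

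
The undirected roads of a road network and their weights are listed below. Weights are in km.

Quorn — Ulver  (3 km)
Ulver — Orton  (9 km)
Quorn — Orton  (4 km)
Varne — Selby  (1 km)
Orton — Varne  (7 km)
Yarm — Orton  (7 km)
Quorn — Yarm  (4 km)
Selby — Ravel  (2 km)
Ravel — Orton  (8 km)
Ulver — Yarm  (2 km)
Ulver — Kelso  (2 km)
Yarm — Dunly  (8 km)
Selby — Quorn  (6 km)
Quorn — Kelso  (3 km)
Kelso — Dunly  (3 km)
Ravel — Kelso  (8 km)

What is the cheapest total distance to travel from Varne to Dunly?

13 km

Compare a few routes:
Varne–Selby–Quorn–Kelso–Dunly: 1+6+3+3 = 13
Varne–Selby–Quorn–Ulver–Kelso–Dunly: 1+6+3+2+3 = 15
Varne–Selby–Ravel–Kelso–Dunly: 1+2+8+3 = 14
Cheapest is Varne–Selby–Quorn–Kelso–Dunly at 13 km.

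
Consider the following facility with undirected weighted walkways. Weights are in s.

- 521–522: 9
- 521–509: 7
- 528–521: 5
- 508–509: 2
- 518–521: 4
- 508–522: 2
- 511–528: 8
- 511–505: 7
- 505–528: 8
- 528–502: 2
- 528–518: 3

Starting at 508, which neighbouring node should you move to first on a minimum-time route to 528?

Candidate routes:
508–522–521–528: 2+9+5 = 16
508–509–521–528: 2+7+5 = 14
Cheapest is 508–509–521–528 at 14 s.
So from 508 the first move is to 509.

509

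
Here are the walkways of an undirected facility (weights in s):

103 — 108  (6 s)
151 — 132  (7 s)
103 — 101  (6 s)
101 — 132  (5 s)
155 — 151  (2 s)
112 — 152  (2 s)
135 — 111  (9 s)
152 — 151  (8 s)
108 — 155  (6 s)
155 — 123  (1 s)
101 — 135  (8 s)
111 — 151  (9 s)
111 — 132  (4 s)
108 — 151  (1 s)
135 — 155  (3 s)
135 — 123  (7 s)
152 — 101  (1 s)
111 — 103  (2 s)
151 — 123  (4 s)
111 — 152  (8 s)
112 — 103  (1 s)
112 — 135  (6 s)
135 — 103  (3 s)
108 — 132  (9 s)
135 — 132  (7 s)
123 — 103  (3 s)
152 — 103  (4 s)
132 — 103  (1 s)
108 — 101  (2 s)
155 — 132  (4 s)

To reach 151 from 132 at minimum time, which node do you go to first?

155

Compare a few routes:
132 - 151: 7 = 7
132 - 155 - 151: 4+2 = 6
132 - 103 - 123 - 155 - 151: 1+3+1+2 = 7
The minimum is 6 s via 132 - 155 - 151.
So from 132 the first move is to 155.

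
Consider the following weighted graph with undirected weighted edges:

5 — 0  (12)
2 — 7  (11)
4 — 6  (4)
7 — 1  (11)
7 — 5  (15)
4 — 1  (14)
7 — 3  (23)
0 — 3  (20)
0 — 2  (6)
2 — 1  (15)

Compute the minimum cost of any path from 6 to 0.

Running Dijkstra from 6:
6: 0
4: 4  (via 6)
1: 18  (via 4)
7: 29  (via 1)
2: 33  (via 1)
0: 39  (via 2)
Shortest route: 6 → 4 → 1 → 2 → 0 = 39.

39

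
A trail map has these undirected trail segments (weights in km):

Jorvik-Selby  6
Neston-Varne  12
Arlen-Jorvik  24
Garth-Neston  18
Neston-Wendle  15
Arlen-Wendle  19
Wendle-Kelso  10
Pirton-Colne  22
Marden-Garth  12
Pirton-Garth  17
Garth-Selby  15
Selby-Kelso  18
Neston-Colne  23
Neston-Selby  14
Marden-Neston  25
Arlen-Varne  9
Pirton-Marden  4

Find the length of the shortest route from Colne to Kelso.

Shortest distances from Colne:
Colne: 0
Pirton: 22  (via Colne)
Neston: 23  (via Colne)
Marden: 26  (via Pirton)
Varne: 35  (via Neston)
Selby: 37  (via Neston)
Garth: 38  (via Marden)
Wendle: 38  (via Neston)
Jorvik: 43  (via Selby)
Arlen: 44  (via Varne)
Kelso: 48  (via Wendle)
Shortest route: Colne → Neston → Wendle → Kelso = 48 km.

48 km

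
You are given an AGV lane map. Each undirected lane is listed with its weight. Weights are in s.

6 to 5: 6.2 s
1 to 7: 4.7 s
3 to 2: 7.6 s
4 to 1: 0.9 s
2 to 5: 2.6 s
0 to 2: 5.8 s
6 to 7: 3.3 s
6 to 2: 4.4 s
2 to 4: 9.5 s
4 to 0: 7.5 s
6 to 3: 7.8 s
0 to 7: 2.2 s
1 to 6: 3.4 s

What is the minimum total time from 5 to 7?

Shortest distances from 5:
5: 0
2: 2.6  (via 5)
6: 6.2  (via 5)
0: 8.4  (via 2)
7: 9.5  (via 6)
Shortest route: 5–6–7 = 9.5 s.

9.5 s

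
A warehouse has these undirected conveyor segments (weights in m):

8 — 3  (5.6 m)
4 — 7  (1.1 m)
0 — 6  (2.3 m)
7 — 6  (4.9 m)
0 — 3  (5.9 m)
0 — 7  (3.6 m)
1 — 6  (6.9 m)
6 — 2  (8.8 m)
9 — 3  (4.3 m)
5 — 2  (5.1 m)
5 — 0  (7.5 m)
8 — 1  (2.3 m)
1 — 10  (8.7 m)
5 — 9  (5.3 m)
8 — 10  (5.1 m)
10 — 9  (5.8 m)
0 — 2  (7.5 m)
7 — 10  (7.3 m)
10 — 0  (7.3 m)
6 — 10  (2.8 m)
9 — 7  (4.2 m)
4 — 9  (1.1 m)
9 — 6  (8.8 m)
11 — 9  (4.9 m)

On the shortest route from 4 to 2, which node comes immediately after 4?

Candidate routes:
4 → 7 → 0 → 2: 1.1+3.6+7.5 = 12.2
4 → 9 → 5 → 2: 1.1+5.3+5.1 = 11.5
Cheapest is 4 → 9 → 5 → 2 at 11.5 m.
So from 4 the first move is to 9.

9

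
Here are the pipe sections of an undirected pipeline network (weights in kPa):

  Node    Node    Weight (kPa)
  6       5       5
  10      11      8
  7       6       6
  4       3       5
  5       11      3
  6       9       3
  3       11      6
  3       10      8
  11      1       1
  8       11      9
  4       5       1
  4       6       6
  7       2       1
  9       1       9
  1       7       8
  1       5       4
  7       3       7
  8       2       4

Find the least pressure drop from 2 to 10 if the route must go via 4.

Best 2 to 4: 2 → 7 → 6 → 4 costing 13
Best 4 to 10: 4 → 5 → 11 → 10 costing 12
Total via 4: 13 + 12 = 25 kPa.

25 kPa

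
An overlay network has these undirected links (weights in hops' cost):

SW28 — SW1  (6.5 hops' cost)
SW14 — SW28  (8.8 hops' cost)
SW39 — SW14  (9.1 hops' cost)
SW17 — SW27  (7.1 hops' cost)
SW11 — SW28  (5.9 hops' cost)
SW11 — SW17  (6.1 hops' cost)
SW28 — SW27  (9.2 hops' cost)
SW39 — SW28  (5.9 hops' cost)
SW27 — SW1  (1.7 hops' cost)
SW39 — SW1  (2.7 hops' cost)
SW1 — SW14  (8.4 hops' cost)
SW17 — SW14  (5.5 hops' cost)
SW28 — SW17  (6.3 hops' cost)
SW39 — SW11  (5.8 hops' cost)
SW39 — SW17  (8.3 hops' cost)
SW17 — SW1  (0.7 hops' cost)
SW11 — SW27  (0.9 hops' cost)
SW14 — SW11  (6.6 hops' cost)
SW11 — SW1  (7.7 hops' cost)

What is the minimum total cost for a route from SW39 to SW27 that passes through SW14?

Shortest SW39→SW14: SW39–SW1–SW17–SW14 = 8.9
Best SW14 to SW27: SW14–SW11–SW27 costing 7.5
Total via SW14: 8.9 + 7.5 = 16.4 hops' cost.

16.4 hops' cost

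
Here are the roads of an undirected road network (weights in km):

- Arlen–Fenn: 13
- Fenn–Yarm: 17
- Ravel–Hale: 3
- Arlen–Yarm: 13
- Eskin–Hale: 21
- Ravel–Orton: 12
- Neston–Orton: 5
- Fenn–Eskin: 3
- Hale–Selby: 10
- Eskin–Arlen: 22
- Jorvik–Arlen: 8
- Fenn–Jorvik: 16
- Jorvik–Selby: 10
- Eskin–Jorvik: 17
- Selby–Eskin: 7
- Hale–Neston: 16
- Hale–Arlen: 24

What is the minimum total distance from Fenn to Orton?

Compare a few routes:
Fenn - Eskin - Selby - Hale - Ravel - Orton: 3+7+10+3+12 = 35
Fenn - Eskin - Hale - Ravel - Orton: 3+21+3+12 = 39
Cheapest is Fenn - Eskin - Selby - Hale - Ravel - Orton at 35 km.

35 km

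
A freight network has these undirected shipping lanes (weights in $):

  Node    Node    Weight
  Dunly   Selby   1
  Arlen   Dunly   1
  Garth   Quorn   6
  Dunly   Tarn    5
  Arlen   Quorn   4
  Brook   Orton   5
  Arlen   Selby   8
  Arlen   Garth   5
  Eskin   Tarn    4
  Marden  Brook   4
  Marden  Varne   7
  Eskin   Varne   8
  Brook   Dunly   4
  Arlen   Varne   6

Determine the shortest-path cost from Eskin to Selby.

Settle nodes by increasing distance from Eskin:
Eskin: 0
Tarn: 4  (via Eskin)
Varne: 8  (via Eskin)
Dunly: 9  (via Tarn)
Selby: 10  (via Dunly)
Shortest route: Eskin–Tarn–Dunly–Selby = $10.

$10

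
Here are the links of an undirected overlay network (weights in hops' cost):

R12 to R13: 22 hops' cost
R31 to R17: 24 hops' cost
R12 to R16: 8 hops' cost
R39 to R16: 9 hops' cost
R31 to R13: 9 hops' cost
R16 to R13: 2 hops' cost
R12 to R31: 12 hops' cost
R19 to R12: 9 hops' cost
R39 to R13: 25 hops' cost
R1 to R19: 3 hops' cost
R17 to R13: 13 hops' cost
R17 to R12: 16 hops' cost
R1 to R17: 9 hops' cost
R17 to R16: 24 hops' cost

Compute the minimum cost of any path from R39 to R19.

Settle nodes by increasing distance from R39:
R39: 0
R16: 9  (via R39)
R13: 11  (via R16)
R12: 17  (via R16)
R31: 20  (via R13)
R17: 24  (via R13)
R19: 26  (via R12)
Shortest route: R39–R16–R12–R19 = 26 hops' cost.

26 hops' cost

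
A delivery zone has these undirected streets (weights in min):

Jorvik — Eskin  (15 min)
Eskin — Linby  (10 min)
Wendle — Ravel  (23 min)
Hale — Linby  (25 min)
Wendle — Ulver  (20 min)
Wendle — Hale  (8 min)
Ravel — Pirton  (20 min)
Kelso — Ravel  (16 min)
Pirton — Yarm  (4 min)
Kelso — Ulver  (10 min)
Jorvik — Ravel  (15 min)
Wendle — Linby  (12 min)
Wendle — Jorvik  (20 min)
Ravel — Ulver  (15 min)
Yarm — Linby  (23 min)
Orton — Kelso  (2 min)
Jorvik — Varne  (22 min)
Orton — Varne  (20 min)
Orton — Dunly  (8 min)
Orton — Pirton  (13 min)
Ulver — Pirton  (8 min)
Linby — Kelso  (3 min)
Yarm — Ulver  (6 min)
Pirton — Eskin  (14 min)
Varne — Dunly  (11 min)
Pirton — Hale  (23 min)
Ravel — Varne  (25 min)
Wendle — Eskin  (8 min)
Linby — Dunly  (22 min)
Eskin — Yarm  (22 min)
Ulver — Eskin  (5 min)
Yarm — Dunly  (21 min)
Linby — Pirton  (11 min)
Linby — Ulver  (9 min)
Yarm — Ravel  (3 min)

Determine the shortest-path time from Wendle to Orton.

Candidate routes:
Wendle–Eskin–Linby–Kelso–Orton: 8+10+3+2 = 23
Wendle–Linby–Kelso–Orton: 12+3+2 = 17
Wendle–Eskin–Ulver–Kelso–Orton: 8+5+10+2 = 25
The minimum is 17 min via Wendle–Linby–Kelso–Orton.

17 min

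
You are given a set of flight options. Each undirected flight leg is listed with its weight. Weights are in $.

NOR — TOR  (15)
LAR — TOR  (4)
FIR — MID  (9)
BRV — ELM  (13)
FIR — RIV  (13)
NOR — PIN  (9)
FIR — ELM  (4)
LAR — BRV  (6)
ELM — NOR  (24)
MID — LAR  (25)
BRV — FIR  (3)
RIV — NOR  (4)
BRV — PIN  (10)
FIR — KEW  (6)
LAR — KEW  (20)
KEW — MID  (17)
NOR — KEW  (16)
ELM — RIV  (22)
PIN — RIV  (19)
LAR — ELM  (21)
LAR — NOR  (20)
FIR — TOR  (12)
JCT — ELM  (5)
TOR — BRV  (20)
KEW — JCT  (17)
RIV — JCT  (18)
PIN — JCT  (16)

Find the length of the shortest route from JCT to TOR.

Settle nodes by increasing distance from JCT:
JCT: 0
ELM: 5  (via JCT)
FIR: 9  (via ELM)
BRV: 12  (via FIR)
KEW: 15  (via FIR)
PIN: 16  (via JCT)
LAR: 18  (via BRV)
RIV: 18  (via JCT)
MID: 18  (via FIR)
TOR: 21  (via FIR)
Shortest route: JCT–ELM–FIR–TOR = $21.

$21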